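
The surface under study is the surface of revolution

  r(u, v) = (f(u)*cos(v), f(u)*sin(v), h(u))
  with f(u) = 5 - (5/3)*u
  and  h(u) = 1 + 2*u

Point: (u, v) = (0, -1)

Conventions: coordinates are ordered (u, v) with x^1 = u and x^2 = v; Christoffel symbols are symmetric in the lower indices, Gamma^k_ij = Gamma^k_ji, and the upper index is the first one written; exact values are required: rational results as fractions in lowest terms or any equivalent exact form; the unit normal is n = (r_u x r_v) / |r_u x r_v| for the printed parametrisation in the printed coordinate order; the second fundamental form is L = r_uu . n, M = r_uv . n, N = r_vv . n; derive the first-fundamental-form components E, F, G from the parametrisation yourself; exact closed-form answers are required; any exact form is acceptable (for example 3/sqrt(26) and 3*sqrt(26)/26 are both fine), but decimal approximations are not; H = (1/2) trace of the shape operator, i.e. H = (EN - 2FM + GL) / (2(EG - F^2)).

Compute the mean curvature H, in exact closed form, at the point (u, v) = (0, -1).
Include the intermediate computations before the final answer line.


f = 5, f' = -5/3, f'' = 0, h' = 2, h'' = 0
E = 61/9, F = 0, G = 25; answer radicand W^2 = 61/9
unnormalised second-form numerators: l = 0, m = 0, n = 10; L = l/sqrt(61/9), and similarly M = m/sqrt(W^2), N = n/sqrt(W^2)
H = (E*n - 2*F*m + G*l) / (2*(EG - F^2)*sqrt(W^2)); E*n - 2*F*m + G*l = 610/9, EG - F^2 = 1525/9, so H = (1/5)/sqrt(61/9)

Answer: H = 3*sqrt(61)/305


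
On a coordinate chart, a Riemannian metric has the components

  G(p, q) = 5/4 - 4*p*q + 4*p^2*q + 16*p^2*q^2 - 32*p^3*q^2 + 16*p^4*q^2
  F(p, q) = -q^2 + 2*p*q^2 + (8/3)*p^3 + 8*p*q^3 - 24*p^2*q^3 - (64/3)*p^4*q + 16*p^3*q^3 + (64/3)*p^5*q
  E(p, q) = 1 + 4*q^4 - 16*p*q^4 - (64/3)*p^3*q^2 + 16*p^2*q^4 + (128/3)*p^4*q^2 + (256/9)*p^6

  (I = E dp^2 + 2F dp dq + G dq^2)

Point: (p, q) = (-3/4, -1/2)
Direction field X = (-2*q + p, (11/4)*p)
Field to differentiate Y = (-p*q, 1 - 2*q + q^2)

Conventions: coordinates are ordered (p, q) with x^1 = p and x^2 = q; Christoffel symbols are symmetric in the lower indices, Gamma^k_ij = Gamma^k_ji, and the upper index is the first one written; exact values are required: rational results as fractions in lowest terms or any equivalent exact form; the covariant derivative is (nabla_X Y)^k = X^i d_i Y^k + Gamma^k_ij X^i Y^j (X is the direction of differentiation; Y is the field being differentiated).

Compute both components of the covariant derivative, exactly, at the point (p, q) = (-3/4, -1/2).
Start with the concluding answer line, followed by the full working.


Answer: (nabla_X Y)^p = 54495/24256, (nabla_X Y)^q = 102055/12128

E = 53/4, F = 119/16, G = 353/64 at the point
E_p = -70, E_q = -35, F_p = -155/4, F_q = -29, G_p = -85/4, G_q = -357/16
EG - F^2 = 1137/64;  g^inv = (64/1137) * [[353/64, -119/16], [-119/16, 53/4]]
first-kind symbols [ij,l] = (1/2)(d_i g_jl + d_j g_il - d_l g_ij): [pp,p] = E_p/2 = -35, [pp,q] = F_p - E_q/2 = -85/4, [pq,p] = E_q/2 = -35/2, [pq,q] = G_p/2 = -85/8, [qq,p] = F_q - G_p/2 = -147/8, [qq,q] = G_q/2 = -357/32
Gamma^p_ij = (G*[ij,p] - F*[ij,q])/(EG - F^2), Gamma^q_ij = (E*[ij,q] - F*[ij,p])/(EG - F^2)
Gamma_ppp = -2240/1137, Gamma_ppq = -1120/1137, Gamma_pqq = -392/379, Gamma_qpp = -1360/1137, Gamma_qpq = -680/1137, Gamma_qqq = -238/379
X = (1/4, -33/16), Y = (-3/8, 9/4) at the point


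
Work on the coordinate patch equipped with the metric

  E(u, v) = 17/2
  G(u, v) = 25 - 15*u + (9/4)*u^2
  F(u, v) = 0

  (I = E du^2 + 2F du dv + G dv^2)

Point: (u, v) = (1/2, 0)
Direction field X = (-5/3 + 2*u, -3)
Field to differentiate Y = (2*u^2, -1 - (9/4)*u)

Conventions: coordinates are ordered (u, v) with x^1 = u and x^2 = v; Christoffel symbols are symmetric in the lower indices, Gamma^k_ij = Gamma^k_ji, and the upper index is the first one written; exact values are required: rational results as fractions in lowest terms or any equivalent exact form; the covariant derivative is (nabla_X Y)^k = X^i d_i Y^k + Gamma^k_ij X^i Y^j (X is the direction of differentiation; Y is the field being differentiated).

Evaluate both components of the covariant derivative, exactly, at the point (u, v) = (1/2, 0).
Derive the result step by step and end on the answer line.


E = 17/2, F = 0, G = 289/16 at the point
E_u = 0, E_v = 0, F_u = 0, F_v = 0, G_u = -51/4, G_v = 0
EG - F^2 = 4913/32;  g^inv = (32/4913) * [[289/16, 0], [0, 17/2]]
first-kind symbols [ij,l] = (1/2)(d_i g_jl + d_j g_il - d_l g_ij): [uu,u] = E_u/2 = 0, [uu,v] = F_u - E_v/2 = 0, [uv,u] = E_v/2 = 0, [uv,v] = G_u/2 = -51/8, [vv,u] = F_v - G_u/2 = 51/8, [vv,v] = G_v/2 = 0
Gamma^u_ij = (G*[ij,u] - F*[ij,v])/(EG - F^2), Gamma^v_ij = (E*[ij,v] - F*[ij,u])/(EG - F^2)
Gamma_uuu = 0, Gamma_uuv = 0, Gamma_uvv = 3/4, Gamma_vuu = 0, Gamma_vuv = -6/17, Gamma_vvv = 0
X = (-2/3, -3), Y = (1/2, -17/8) at the point

Answer: (nabla_X Y)^u = 331/96, (nabla_X Y)^v = 26/17


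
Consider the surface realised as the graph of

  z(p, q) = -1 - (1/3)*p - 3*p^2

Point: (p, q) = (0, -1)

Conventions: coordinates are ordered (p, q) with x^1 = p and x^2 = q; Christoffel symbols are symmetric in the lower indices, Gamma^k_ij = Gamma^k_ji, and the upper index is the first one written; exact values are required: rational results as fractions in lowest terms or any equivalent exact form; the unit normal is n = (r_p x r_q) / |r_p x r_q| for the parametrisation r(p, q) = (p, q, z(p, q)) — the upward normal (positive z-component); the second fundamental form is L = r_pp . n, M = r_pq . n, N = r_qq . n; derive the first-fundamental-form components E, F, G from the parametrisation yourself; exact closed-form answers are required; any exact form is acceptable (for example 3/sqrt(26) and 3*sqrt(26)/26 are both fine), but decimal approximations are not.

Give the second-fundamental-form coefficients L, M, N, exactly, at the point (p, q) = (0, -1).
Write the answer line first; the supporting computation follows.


Answer: L = -9*sqrt(10)/5, M = 0, N = 0

z_p = -1/3, z_q = 0, z_pp = -6, z_pq = 0, z_qq = 0
E = 10/9, F = 0, G = 1; answer radicand W^2 = 10/9
unnormalised second-form numerators: l = -6, m = 0, n = 0; L = l/sqrt(10/9), and similarly M = m/sqrt(W^2), N = n/sqrt(W^2)


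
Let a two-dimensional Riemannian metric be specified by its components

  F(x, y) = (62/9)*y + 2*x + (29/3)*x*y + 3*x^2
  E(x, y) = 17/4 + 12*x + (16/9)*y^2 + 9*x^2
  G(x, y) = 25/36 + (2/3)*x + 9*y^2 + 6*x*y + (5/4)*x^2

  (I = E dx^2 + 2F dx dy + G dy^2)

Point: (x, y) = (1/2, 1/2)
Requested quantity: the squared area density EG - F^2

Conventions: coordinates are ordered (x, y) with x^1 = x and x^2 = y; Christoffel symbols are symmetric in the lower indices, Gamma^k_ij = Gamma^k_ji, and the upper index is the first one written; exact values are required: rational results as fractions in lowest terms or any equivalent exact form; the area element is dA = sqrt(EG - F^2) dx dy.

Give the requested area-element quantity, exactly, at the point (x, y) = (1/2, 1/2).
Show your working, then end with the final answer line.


E = 233/18, F = 137/18, G = 733/144; EG - F^2 = 2293/288

Answer: EG - F^2 = 2293/288


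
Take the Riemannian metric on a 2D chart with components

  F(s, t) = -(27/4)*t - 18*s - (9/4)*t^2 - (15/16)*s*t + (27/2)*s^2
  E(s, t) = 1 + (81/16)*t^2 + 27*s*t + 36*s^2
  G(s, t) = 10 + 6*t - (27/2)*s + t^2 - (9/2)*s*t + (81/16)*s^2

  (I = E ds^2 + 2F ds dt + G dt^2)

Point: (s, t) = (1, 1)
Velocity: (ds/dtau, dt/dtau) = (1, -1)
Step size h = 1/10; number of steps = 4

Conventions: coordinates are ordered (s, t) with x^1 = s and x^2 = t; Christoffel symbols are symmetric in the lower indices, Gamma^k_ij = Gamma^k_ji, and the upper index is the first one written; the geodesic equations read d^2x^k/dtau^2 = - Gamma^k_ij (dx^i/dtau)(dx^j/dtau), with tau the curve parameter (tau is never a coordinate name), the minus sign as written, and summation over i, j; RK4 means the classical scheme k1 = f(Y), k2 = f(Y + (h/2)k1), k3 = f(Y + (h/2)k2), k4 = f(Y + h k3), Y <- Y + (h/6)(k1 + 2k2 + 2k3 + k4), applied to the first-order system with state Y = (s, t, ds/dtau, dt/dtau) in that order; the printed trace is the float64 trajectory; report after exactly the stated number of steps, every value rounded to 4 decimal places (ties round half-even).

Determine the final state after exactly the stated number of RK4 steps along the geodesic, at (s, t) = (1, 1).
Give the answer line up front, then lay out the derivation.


Answer: s = 1.3960, t = 0.6006, ds/dtau = 0.9811, dt/dtau = -0.9975

f(Y) = (ds/dtau, dt/dtau, -Gamma^s_ij Y'^i Y'^j, -Gamma^t_ij Y'^i Y'^j) with the Gammas evaluated at the stage position; h = 0.100000; intermediate values shown to 6 dp
step 0: s = 1.0000, t = 1.0000, ds/dtau = 1.0000, dt/dtau = -1.0000
step 1:
  k1: at (s, t) = (1.000000, 1.000000), (ds/dtau, dt/dtau) = (1.000000, -1.000000); Gamma_sss = 0.686308, Gamma_sst = 0.257366, Gamma_stt = -0.114385, Gamma_tss = -0.145581, Gamma_tst = -0.054593, Gamma_ttt = 0.024263; k1 = (1.000000, -1.000000, -0.057192, 0.012132)
  k2: at (s, t) = (1.050000, 0.950000), (ds/dtau, dt/dtau) = (0.997140, -0.999393); Gamma_sss = 0.677606, Gamma_sst = 0.254102, Gamma_stt = -0.112934, Gamma_tss = -0.127490, Gamma_tst = -0.047809, Gamma_ttt = 0.021248; k2 = (0.997140, -0.999393, -0.054495, 0.010253)
  k3: at (s, t) = (1.049857, 0.950030), (ds/dtau, dt/dtau) = (0.997275, -0.999487); Gamma_sss = 0.677653, Gamma_sst = 0.254120, Gamma_stt = -0.112942, Gamma_tss = -0.127539, Gamma_tst = -0.047827, Gamma_ttt = 0.021257; k3 = (0.997275, -0.999487, -0.054544, 0.010266)
  k4: at (s, t) = (1.099728, 0.900051), (ds/dtau, dt/dtau) = (0.994546, -0.998973); Gamma_sss = 0.668513, Gamma_sst = 0.250693, Gamma_stt = -0.111419, Gamma_tss = -0.110521, Gamma_tst = -0.041445, Gamma_ttt = 0.018420; k4 = (0.994546, -0.998973, -0.051912, 0.008582)
  Y <- Y + (h/6)(k1 + 2k2 + 2k3 + k4): s = 1.0997, t = 0.9001, ds/dtau = 0.9945, dt/dtau = -0.9990
step 2:
  k1: at (s, t) = (1.099723, 0.900054), (ds/dtau, dt/dtau) = (0.994547, -0.998971); Gamma_sss = 0.668514, Gamma_sst = 0.250693, Gamma_stt = -0.111419, Gamma_tss = -0.110522, Gamma_tst = -0.041446, Gamma_ttt = 0.018420; k1 = (0.994547, -0.998971, -0.051915, 0.008583)
  k2: at (s, t) = (1.149450, 0.850106), (ds/dtau, dt/dtau) = (0.991951, -0.998542); Gamma_sss = 0.659031, Gamma_sst = 0.247137, Gamma_stt = -0.109839, Gamma_tss = -0.094548, Gamma_tst = -0.035455, Gamma_ttt = 0.015758; k2 = (0.991951, -0.998542, -0.049367, 0.007082)
  k3: at (s, t) = (1.149321, 0.850127), (ds/dtau, dt/dtau) = (0.992079, -0.998617); Gamma_sss = 0.659076, Gamma_sst = 0.247153, Gamma_stt = -0.109846, Gamma_tss = -0.094585, Gamma_tst = -0.035470, Gamma_ttt = 0.015764; k3 = (0.992079, -0.998617, -0.049420, 0.007092)
  k4: at (s, t) = (1.198931, 0.800193), (ds/dtau, dt/dtau) = (0.989605, -0.998262); Gamma_sss = 0.649324, Gamma_sst = 0.243497, Gamma_stt = -0.108221, Gamma_tss = -0.079602, Gamma_tst = -0.029851, Gamma_ttt = 0.013267; k4 = (0.989605, -0.998262, -0.046957, 0.005757)
  Y <- Y + (h/6)(k1 + 2k2 + 2k3 + k4): s = 1.1989, t = 0.8002, ds/dtau = 0.9896, dt/dtau = -0.9983
step 3:
  k1: at (s, t) = (1.198926, 0.800195), (ds/dtau, dt/dtau) = (0.989606, -0.998259); Gamma_sss = 0.649326, Gamma_sst = 0.243497, Gamma_stt = -0.108221, Gamma_tss = -0.079603, Gamma_tst = -0.029851, Gamma_ttt = 0.013267; k1 = (0.989606, -0.998259, -0.046960, 0.005757)
  k2: at (s, t) = (1.248407, 0.750282), (ds/dtau, dt/dtau) = (0.987258, -0.997971); Gamma_sss = 0.639381, Gamma_sst = 0.239768, Gamma_stt = -0.106564, Gamma_tss = -0.065576, Gamma_tst = -0.024591, Gamma_ttt = 0.010929; k2 = (0.987258, -0.997971, -0.044594, 0.004574)
  k3: at (s, t) = (1.248289, 0.750297), (ds/dtau, dt/dtau) = (0.987376, -0.998031); Gamma_sss = 0.639422, Gamma_sst = 0.239783, Gamma_stt = -0.106570, Gamma_tss = -0.065604, Gamma_tst = -0.024602, Gamma_ttt = 0.010934; k3 = (0.987376, -0.998031, -0.044649, 0.004581)
  k4: at (s, t) = (1.297664, 0.700392), (ds/dtau, dt/dtau) = (0.985141, -0.997801); Gamma_sss = 0.629341, Gamma_sst = 0.236003, Gamma_stt = -0.104890, Gamma_tss = -0.052478, Gamma_tst = -0.019679, Gamma_ttt = 0.008746; k4 = (0.985141, -0.997801, -0.042378, 0.003534)
  Y <- Y + (h/6)(k1 + 2k2 + 2k3 + k4): s = 1.2977, t = 0.7004, ds/dtau = 0.9851, dt/dtau = -0.9978
step 4:
  k1: at (s, t) = (1.297660, 0.700394), (ds/dtau, dt/dtau) = (0.985142, -0.997799); Gamma_sss = 0.629342, Gamma_sst = 0.236003, Gamma_stt = -0.104890, Gamma_tss = -0.052479, Gamma_tst = -0.019680, Gamma_ttt = 0.008747; k1 = (0.985142, -0.997799, -0.042380, 0.003534)
  k2: at (s, t) = (1.346917, 0.650504), (ds/dtau, dt/dtau) = (0.983023, -0.997623); Gamma_sss = 0.619184, Gamma_sst = 0.232194, Gamma_stt = -0.103197, Gamma_tss = -0.040215, Gamma_tst = -0.015081, Gamma_ttt = 0.006702; k2 = (0.983023, -0.997623, -0.040213, 0.002612)
  k3: at (s, t) = (1.346811, 0.650513), (ds/dtau, dt/dtau) = (0.983132, -0.997669); Gamma_sss = 0.619221, Gamma_sst = 0.232208, Gamma_stt = -0.103204, Gamma_tss = -0.040236, Gamma_tst = -0.015088, Gamma_ttt = 0.006706; k3 = (0.983132, -0.997669, -0.040267, 0.002616)
  k4: at (s, t) = (1.395973, 0.600627), (ds/dtau, dt/dtau) = (0.981116, -0.997538); Gamma_sss = 0.609027, Gamma_sst = 0.228385, Gamma_stt = -0.101505, Gamma_tss = -0.028781, Gamma_tst = -0.010793, Gamma_ttt = 0.004797; k4 = (0.981116, -0.997538, -0.038196, 0.001805)
  Y <- Y + (h/6)(k1 + 2k2 + 2k3 + k4): s = 1.3960, t = 0.6006, ds/dtau = 0.9811, dt/dtau = -0.9975


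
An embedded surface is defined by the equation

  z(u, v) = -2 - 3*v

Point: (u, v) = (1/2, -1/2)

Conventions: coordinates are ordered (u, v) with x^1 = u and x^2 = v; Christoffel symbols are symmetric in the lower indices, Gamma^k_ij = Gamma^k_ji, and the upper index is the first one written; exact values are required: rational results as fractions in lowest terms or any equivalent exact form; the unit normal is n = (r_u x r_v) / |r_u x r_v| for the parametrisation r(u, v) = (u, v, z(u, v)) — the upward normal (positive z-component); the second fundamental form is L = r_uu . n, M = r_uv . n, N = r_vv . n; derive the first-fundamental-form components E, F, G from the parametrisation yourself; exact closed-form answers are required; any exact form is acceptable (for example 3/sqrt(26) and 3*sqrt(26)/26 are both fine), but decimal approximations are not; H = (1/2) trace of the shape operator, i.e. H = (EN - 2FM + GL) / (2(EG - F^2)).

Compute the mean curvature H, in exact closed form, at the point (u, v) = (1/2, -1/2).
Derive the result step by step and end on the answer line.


z_u = 0, z_v = -3, z_uu = 0, z_uv = 0, z_vv = 0
E = 1, F = 0, G = 10; answer radicand W^2 = 10
unnormalised second-form numerators: l = 0, m = 0, n = 0; L = l/sqrt(10), and similarly M = m/sqrt(W^2), N = n/sqrt(W^2)
H = (E*n - 2*F*m + G*l) / (2*(EG - F^2)*sqrt(W^2)); E*n - 2*F*m + G*l = 0, EG - F^2 = 10, so H = (0)/sqrt(10)

Answer: H = 0


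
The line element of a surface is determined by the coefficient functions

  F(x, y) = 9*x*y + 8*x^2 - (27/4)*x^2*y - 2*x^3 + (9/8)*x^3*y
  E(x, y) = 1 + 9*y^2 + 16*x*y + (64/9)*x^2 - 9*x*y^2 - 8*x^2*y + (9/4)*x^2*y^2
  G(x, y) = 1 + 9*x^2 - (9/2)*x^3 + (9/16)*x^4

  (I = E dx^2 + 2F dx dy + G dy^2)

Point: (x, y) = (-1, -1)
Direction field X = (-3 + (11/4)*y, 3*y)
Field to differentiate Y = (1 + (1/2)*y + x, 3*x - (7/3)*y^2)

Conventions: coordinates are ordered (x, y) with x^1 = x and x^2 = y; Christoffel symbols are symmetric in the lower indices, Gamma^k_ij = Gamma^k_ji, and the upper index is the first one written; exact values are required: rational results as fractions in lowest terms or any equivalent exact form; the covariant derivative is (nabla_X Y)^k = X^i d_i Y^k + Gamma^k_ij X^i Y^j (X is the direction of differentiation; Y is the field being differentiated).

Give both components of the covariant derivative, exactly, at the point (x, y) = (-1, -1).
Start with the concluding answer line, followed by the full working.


Answer: (nabla_X Y)^x = -924363/38260, (nabla_X Y)^y = -76708/1913

E = 1885/36, F = 215/8, G = 241/16 at the point
E_x = -1075/18, E_y = -129/2, F_x = -383/8, F_y = -135/8, G_x = -135/4, G_y = 0
EG - F^2 = 9565/144;  g^inv = (144/9565) * [[241/16, -215/8], [-215/8, 1885/36]]
first-kind symbols [ij,l] = (1/2)(d_i g_jl + d_j g_il - d_l g_ij): [xx,x] = E_x/2 = -1075/36, [xx,y] = F_x - E_y/2 = -125/8, [xy,x] = E_y/2 = -129/4, [xy,y] = G_x/2 = -135/8, [yy,x] = F_y - G_x/2 = 0, [yy,y] = G_y/2 = 0
Gamma^x_ij = (G*[ij,x] - F*[ij,y])/(EG - F^2), Gamma^y_ij = (E*[ij,y] - F*[ij,x])/(EG - F^2)
Gamma_xxx = -860/1913, Gamma_xxy = -4644/9565, Gamma_xyy = 0, Gamma_yxx = -450/1913, Gamma_yxy = -486/1913, Gamma_yyy = 0
X = (-23/4, -3), Y = (-1/2, -16/3) at the point


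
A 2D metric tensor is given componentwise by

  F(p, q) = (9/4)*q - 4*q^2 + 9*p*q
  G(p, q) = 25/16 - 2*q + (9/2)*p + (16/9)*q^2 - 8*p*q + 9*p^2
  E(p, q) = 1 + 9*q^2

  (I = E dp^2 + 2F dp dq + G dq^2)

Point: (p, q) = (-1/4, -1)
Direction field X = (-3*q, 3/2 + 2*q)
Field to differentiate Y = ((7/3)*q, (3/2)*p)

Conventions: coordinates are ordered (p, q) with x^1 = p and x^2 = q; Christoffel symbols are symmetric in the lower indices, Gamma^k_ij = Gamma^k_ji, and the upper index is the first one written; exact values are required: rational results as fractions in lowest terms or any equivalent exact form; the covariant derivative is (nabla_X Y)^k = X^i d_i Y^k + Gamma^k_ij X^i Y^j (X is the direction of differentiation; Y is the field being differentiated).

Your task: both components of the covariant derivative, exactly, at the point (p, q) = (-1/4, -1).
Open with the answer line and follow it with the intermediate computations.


Answer: (nabla_X Y)^p = -2887/2544, (nabla_X Y)^q = 951/212

E = 10, F = -4, G = 25/9 at the point
E_p = 0, E_q = -18, F_p = -9, F_q = 8, G_p = 8, G_q = -32/9
EG - F^2 = 106/9;  g^inv = (9/106) * [[25/9, 4], [4, 10]]
first-kind symbols [ij,l] = (1/2)(d_i g_jl + d_j g_il - d_l g_ij): [pp,p] = E_p/2 = 0, [pp,q] = F_p - E_q/2 = 0, [pq,p] = E_q/2 = -9, [pq,q] = G_p/2 = 4, [qq,p] = F_q - G_p/2 = 4, [qq,q] = G_q/2 = -16/9
Gamma^p_ij = (G*[ij,p] - F*[ij,q])/(EG - F^2), Gamma^q_ij = (E*[ij,q] - F*[ij,p])/(EG - F^2)
Gamma_ppp = 0, Gamma_ppq = -81/106, Gamma_pqq = 18/53, Gamma_qpp = 0, Gamma_qpq = 18/53, Gamma_qqq = -8/53
X = (3, -1/2), Y = (-7/3, -3/8) at the point


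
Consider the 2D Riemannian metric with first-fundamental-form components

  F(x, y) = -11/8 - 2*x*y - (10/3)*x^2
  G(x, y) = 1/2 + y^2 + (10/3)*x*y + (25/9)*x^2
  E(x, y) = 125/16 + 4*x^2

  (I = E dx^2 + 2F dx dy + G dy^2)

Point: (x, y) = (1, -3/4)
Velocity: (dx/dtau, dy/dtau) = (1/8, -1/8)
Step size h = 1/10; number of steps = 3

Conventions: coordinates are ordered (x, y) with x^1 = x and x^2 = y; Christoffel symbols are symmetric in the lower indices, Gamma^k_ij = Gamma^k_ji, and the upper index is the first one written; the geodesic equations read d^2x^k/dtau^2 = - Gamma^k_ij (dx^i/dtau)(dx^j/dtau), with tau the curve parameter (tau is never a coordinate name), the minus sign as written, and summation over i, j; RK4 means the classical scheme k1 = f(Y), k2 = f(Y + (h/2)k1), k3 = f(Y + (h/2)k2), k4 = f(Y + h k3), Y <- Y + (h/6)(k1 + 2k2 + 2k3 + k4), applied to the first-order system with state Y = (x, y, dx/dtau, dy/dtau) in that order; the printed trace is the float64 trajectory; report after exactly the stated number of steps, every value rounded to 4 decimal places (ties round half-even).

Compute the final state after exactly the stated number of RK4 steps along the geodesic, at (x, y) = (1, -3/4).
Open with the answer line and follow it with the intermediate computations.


Answer: x = 1.0403, y = -0.7768, dx/dtau = 0.1434, dy/dtau = -0.0539

f(Y) = (dx/dtau, dy/dtau, -Gamma^x_ij Y'^i Y'^j, -Gamma^y_ij Y'^i Y'^j) with the Gammas evaluated at the stage position; h = 0.100000; intermediate values shown to 6 dp
step 0: x = 1.0000, y = -0.7500, dx/dtau = 0.1250, dy/dtau = -0.1250
step 1:
  k1: at (x, y) = (1.000000, -0.750000), (dx/dtau, dy/dtau) = (0.125000, -0.125000); Gamma_xxx = -2.024920, Gamma_xxy = 0.884988, Gamma_xyy = -0.322685, Gamma_yxx = -8.702139, Gamma_yxy = 3.258365, Gamma_yyy = -0.088499; k1 = (0.125000, -0.125000, 0.064337, 0.239178)
  k2: at (x, y) = (1.006250, -0.756250), (dx/dtau, dy/dtau) = (0.128217, -0.113041); Gamma_xxx = -2.037661, Gamma_xxy = 0.889639, Gamma_xyy = -0.324802, Gamma_yxx = -8.734675, Gamma_yxy = 3.269176, Gamma_yyy = -0.094727; k2 = (0.128217, -0.113041, 0.063437, 0.239570)
  k3: at (x, y) = (1.006411, -0.755652), (dx/dtau, dy/dtau) = (0.128172, -0.113021); Gamma_xxx = -2.036825, Gamma_xxy = 0.889839, Gamma_xyy = -0.324969, Gamma_yxx = -8.727106, Gamma_yxy = 3.268204, Gamma_yyy = -0.094863; k3 = (0.128172, -0.113021, 0.063393, 0.239268)
  k4: at (x, y) = (1.012817, -0.761302), (dx/dtau, dy/dtau) = (0.131339, -0.101073); Gamma_xxx = -2.048735, Gamma_xxy = 0.894689, Gamma_xyy = -0.327250, Gamma_yxx = -8.752010, Gamma_yxy = 3.278030, Gamma_yyy = -0.101235; k4 = (0.131339, -0.101073, 0.062438, 0.239037)
  Y <- Y + (h/6)(k1 + 2k2 + 2k3 + k4): x = 1.0128, y = -0.7613, dx/dtau = 0.1313, dy/dtau = -0.1011
step 2:
  k1: at (x, y) = (1.012819, -0.761303), (dx/dtau, dy/dtau) = (0.131341, -0.101068); Gamma_xxx = -2.048737, Gamma_xxy = 0.894690, Gamma_xyy = -0.327251, Gamma_yxx = -8.752015, Gamma_yxy = 3.278032, Gamma_yyy = -0.101236; k1 = (0.131341, -0.101068, 0.062437, 0.239037)
  k2: at (x, y) = (1.019386, -0.766357), (dx/dtau, dy/dtau) = (0.134462, -0.089117); Gamma_xxx = -2.059808, Gamma_xxy = 0.899738, Gamma_xyy = -0.329699, Gamma_yxx = -8.769256, Gamma_yxy = 3.286856, Gamma_yyy = -0.107759; k2 = (0.134462, -0.089117, 0.061423, 0.238177)
  k3: at (x, y) = (1.019542, -0.765759), (dx/dtau, dy/dtau) = (0.134412, -0.089160); Gamma_xxx = -2.058956, Gamma_xxy = 0.899929, Gamma_xyy = -0.329865, Gamma_yxx = -8.761679, Gamma_yxy = 3.285857, Gamma_yyy = -0.107896; k3 = (0.134412, -0.089160, 0.061390, 0.237907)
  k4: at (x, y) = (1.026260, -0.770219), (dx/dtau, dy/dtau) = (0.137480, -0.077278); Gamma_xxx = -2.069161, Gamma_xxy = 0.905157, Gamma_xyy = -0.332480, Gamma_yxx = -8.771283, Gamma_yxy = 3.293631, Gamma_yyy = -0.114572; k4 = (0.137480, -0.077278, 0.060327, 0.236451)
  Y <- Y + (h/6)(k1 + 2k2 + 2k3 + k4): x = 1.0263, y = -0.7702, dx/dtau = 0.1375, dy/dtau = -0.0773
step 3:
  k1: at (x, y) = (1.026261, -0.770218), (dx/dtau, dy/dtau) = (0.137480, -0.077274); Gamma_xxx = -2.069160, Gamma_xxy = 0.905158, Gamma_xyy = -0.332481, Gamma_yxx = -8.771262, Gamma_yxy = 3.293629, Gamma_yyy = -0.114573; k1 = (0.137480, -0.077274, 0.060327, 0.236450)
  k2: at (x, y) = (1.033135, -0.774082), (dx/dtau, dy/dtau) = (0.140497, -0.065452); Gamma_xxx = -2.078481, Gamma_xxy = 0.910562, Gamma_xyy = -0.335266, Gamma_yxx = -8.773148, Gamma_yxy = 3.300318, Gamma_yyy = -0.121412; k2 = (0.140497, -0.065452, 0.059211, 0.234394)
  k3: at (x, y) = (1.033286, -0.773491), (dx/dtau, dy/dtau) = (0.140441, -0.065555); Gamma_xxx = -2.077621, Gamma_xxy = 0.910740, Gamma_xyy = -0.335431, Gamma_yxx = -8.765658, Gamma_yxy = 3.299296, Gamma_yyy = -0.121551; k3 = (0.140441, -0.065555, 0.059189, 0.234163)
  k4: at (x, y) = (1.040306, -0.776774), (dx/dtau, dy/dtau) = (0.143399, -0.053858); Gamma_xxx = -2.086047, Gamma_xxy = 0.916293, Gamma_xyy = -0.338385, Gamma_yxx = -8.760047, Gamma_yxy = 3.304861, Gamma_yyy = -0.128556; k4 = (0.143399, -0.053858, 0.058031, 0.231557)
  Y <- Y + (h/6)(k1 + 2k2 + 2k3 + k4): x = 1.0403, y = -0.7768, dx/dtau = 0.1434, dy/dtau = -0.0539


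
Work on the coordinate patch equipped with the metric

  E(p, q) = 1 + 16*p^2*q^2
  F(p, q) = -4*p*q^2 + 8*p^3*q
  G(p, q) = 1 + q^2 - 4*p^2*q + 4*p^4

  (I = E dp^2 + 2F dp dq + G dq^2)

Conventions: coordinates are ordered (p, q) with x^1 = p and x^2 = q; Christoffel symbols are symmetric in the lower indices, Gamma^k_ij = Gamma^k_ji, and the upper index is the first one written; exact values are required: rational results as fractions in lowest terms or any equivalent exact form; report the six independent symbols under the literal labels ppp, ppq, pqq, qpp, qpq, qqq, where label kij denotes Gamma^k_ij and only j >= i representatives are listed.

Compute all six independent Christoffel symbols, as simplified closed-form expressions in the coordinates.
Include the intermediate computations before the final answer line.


E = 1 + 16*p^2*q^2; F = -4*p*q^2 + 8*p^3*q; G = 1 + q^2 - 4*p^2*q + 4*p^4
Gamma^k_ij = (1/2) g^{kl} (d_i g_jl + d_j g_il - d_l g_ij), with g^inv = (1/(EG-F^2)) [[G, -F], [-F, E]]
first partials: E_p = 32*p*q^2, E_q = 32*p^2*q, F_p = -4*q^2 + 24*p^2*q, F_q = -8*p*q + 8*p^3, G_p = -8*p*q + 16*p^3, G_q = 2*q - 4*p^2
D = EG - F^2 = 1 + q^2 - 4*p^2*q + 16*p^2*q^2 + 4*p^4
expanded: Gamma^p_pp = (G E_p - 2F F_p + F E_q)/(2D), Gamma^p_pq = (G E_q - F G_p)/(2D), Gamma^p_qq = (2G F_q - G G_p - F G_q)/(2D), Gamma^q_pp = (2E F_p - E E_q - F E_p)/(2D), Gamma^q_pq = (E G_p - F E_q)/(2D), Gamma^q_qq = (E G_q - 2F F_q + F G_p)/(2D); substitute and cancel common factors

Answer: Gamma_ppp = 16*p*q^2/(4*p^4 + 16*p^2*q^2 - 4*p^2*q + q^2 + 1), Gamma_ppq = 16*p^2*q/(4*p^4 + 16*p^2*q^2 - 4*p^2*q + q^2 + 1), Gamma_pqq = -4*p*q/(4*p^4 + 16*p^2*q^2 - 4*p^2*q + q^2 + 1), Gamma_qpp = (8*p^2*q - 4*q^2)/(4*p^4 + 16*p^2*q^2 - 4*p^2*q + q^2 + 1), Gamma_qpq = (8*p^3 - 4*p*q)/(4*p^4 + 16*p^2*q^2 - 4*p^2*q + q^2 + 1), Gamma_qqq = (-2*p^2 + q)/(4*p^4 + 16*p^2*q^2 - 4*p^2*q + q^2 + 1)


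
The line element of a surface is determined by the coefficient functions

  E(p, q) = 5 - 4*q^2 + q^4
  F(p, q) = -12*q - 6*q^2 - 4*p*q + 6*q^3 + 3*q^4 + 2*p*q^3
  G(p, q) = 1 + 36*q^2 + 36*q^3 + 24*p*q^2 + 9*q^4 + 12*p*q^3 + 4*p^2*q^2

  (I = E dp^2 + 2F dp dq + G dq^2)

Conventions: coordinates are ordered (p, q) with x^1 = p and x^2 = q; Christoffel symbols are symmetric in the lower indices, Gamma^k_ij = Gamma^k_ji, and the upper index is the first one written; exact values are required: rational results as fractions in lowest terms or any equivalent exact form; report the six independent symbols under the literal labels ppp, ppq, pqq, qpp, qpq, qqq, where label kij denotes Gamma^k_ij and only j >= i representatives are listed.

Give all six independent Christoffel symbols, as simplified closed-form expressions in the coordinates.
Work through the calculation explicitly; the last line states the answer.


E = 5 - 4*q^2 + q^4; F = -12*q - 6*q^2 - 4*p*q + 6*q^3 + 3*q^4 + 2*p*q^3; G = 1 + 36*q^2 + 36*q^3 + 24*p*q^2 + 9*q^4 + 12*p*q^3 + 4*p^2*q^2
Gamma^k_ij = (1/2) g^{kl} (d_i g_jl + d_j g_il - d_l g_ij), with g^inv = (1/(EG-F^2)) [[G, -F], [-F, E]]
first partials: E_p = 0, E_q = -8*q + 4*q^3, F_p = -4*q + 2*q^3, F_q = -12 - 12*q - 4*p + 18*q^2 + 12*q^3 + 6*p*q^2, G_p = 24*q^2 + 12*q^3 + 8*p*q^2, G_q = 72*q + 108*q^2 + 48*p*q + 36*q^3 + 36*p*q^2 + 8*p^2*q
D = EG - F^2 = 5 + 32*q^2 + 36*q^3 + 24*p*q^2 + 10*q^4 + 12*p*q^3 + 4*p^2*q^2
expanded: Gamma^p_pp = (G E_p - 2F F_p + F E_q)/(2D), Gamma^p_pq = (G E_q - F G_p)/(2D), Gamma^p_qq = (2G F_q - G G_p - F G_q)/(2D), Gamma^q_pp = (2E F_p - E E_q - F E_p)/(2D), Gamma^q_pq = (E G_p - F E_q)/(2D), Gamma^q_qq = (E G_q - 2F F_q + F G_p)/(2D); substitute and cancel common factors

Answer: Gamma_ppp = 0, Gamma_ppq = (2*q^3 - 4*q)/(4*p^2*q^2 + 12*p*q^3 + 24*p*q^2 + 10*q^4 + 36*q^3 + 32*q^2 + 5), Gamma_pqq = (2*p*q^2 - 4*p + 6*q^3 + 6*q^2 - 12*q - 12)/(4*p^2*q^2 + 12*p*q^3 + 24*p*q^2 + 10*q^4 + 36*q^3 + 32*q^2 + 5), Gamma_qpp = 0, Gamma_qpq = (4*p*q^2 + 6*q^3 + 12*q^2)/(4*p^2*q^2 + 12*p*q^3 + 24*p*q^2 + 10*q^4 + 36*q^3 + 32*q^2 + 5), Gamma_qqq = (4*p^2*q + 18*p*q^2 + 24*p*q + 18*q^3 + 54*q^2 + 36*q)/(4*p^2*q^2 + 12*p*q^3 + 24*p*q^2 + 10*q^4 + 36*q^3 + 32*q^2 + 5)


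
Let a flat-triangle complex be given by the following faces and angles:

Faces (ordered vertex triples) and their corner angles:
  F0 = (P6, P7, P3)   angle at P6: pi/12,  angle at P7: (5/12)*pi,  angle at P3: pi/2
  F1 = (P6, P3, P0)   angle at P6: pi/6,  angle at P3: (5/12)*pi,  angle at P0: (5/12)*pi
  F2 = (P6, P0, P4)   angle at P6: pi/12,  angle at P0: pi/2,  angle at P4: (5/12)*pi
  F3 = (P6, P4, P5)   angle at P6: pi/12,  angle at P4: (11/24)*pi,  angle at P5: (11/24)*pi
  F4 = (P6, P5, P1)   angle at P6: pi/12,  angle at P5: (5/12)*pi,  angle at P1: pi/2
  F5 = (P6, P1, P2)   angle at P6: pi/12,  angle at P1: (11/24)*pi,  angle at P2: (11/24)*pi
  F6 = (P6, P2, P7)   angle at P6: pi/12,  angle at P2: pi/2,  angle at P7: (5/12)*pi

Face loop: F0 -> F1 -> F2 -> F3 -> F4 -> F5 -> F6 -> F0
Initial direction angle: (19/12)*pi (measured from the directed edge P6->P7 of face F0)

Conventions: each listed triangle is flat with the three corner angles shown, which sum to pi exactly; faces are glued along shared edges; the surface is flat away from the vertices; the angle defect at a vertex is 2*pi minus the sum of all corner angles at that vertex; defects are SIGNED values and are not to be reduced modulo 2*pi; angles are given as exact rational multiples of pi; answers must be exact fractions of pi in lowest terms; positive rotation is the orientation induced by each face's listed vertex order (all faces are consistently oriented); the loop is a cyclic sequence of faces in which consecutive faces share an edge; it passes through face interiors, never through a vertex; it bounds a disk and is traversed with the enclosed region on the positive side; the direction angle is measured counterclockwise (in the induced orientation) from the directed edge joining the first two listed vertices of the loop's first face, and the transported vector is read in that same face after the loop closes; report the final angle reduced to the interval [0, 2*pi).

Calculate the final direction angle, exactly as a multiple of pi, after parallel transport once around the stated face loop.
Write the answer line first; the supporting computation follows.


Answer: final direction angle = (11/12)*pi

enclosed vertex P6: corner angles sum to (2/3)*pi, defect = 2*pi - (2/3)*pi = (4/3)*pi
the final direction is the initial angle plus the enclosed defects, taken mod 2*pi in the induced orientation
final angle = (19/12)*pi + (4/3)*pi = (11/12)*pi (mod 2*pi)


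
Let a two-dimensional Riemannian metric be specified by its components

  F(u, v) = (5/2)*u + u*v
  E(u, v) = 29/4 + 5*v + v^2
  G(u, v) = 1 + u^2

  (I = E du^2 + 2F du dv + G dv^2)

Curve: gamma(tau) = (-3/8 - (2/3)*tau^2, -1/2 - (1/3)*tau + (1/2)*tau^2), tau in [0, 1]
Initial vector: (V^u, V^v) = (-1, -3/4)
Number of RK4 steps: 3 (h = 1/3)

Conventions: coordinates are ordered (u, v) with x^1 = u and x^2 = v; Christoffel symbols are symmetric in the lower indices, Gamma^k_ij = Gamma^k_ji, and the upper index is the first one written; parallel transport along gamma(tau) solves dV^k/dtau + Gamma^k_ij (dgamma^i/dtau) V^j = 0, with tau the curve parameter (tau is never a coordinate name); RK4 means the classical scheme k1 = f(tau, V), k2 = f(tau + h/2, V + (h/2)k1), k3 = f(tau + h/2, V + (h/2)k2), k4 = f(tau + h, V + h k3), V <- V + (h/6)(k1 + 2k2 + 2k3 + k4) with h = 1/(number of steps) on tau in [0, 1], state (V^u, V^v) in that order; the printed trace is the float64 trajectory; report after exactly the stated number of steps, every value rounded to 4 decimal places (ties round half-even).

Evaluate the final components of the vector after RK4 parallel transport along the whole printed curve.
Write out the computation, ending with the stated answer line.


gamma'(tau) = (-(4/3)*tau, -1/3 + tau); f(tau, V)^k = -Gamma^k_ij(gamma(tau)) gamma'^i(tau) V^j; h = 1/3; intermediate values shown to 6 dp
curve data and Christoffel symbols at the stage parameters:
  tau = 0.000000: gamma = (-0.375000, -0.500000), gamma' = (0.000000, -0.333333); Gamma_uuu = 0.000000, Gamma_uuv = 0.389058, Gamma_uvv = 0.000000, Gamma_vuu = 0.000000, Gamma_vuv = -0.072948, Gamma_vvv = 0.000000
  tau = 0.166667: gamma = (-0.393519, -0.541667), gamma' = (-0.222222, -0.166667); Gamma_uuu = 0.000000, Gamma_uuv = 0.392457, Gamma_uvv = 0.000000, Gamma_vuu = 0.000000, Gamma_vuv = -0.078863, Gamma_vvv = 0.000000
  tau = 0.333333: gamma = (-0.449074, -0.555556), gamma' = (-0.444444, 0.000000); Gamma_uuu = 0.000000, Gamma_uuv = 0.390252, Gamma_uvv = 0.000000, Gamma_vuu = 0.000000, Gamma_vuv = -0.090130, Gamma_vvv = 0.000000
  tau = 0.500000: gamma = (-0.541667, -0.541667), gamma' = (-0.666667, 0.166667); Gamma_uuu = 0.000000, Gamma_uuv = 0.381855, Gamma_uvv = 0.000000, Gamma_vuu = 0.000000, Gamma_vuv = -0.105619, Gamma_vvv = 0.000000
  tau = 0.666667: gamma = (-0.671296, -0.500000), gamma' = (-0.888889, 0.333333); Gamma_uuu = 0.000000, Gamma_uuv = 0.366929, Gamma_uvv = 0.000000, Gamma_vuu = 0.000000, Gamma_vuv = -0.123159, Gamma_vvv = 0.000000
  tau = 0.833333: gamma = (-0.837963, -0.430556), gamma' = (-1.111111, 0.500000); Gamma_uuu = 0.000000, Gamma_uuv = 0.345784, Gamma_uvv = 0.000000, Gamma_vuu = 0.000000, Gamma_vuv = -0.140016, Gamma_vvv = 0.000000
  tau = 1.000000: gamma = (-1.041667, -0.333333), gamma' = (-1.333333, 0.666667); Gamma_uuu = 0.000000, Gamma_uuv = 0.319590, Gamma_uvv = 0.000000, Gamma_vuu = 0.000000, Gamma_vuv = -0.153649, Gamma_vvv = 0.000000
step 0: V^u = -1.0000, V^v = -0.7500
step 1: k1 = (-0.129686, 0.024316), k2 = (-0.131879, 0.026501), k3 = (-0.131872, 0.026499), k4 = (-0.128552, 0.029689); V <- V + (h/6)(k1 + 2k2 + 2k3 + k4): V^u = -1.0437, V^v = -0.7411
step 2: k1 = (-0.128542, 0.029687), k2 = (-0.119621, 0.033087), k3 = (-0.119571, 0.033073), k4 = (-0.105601, 0.035445); V <- V + (h/6)(k1 + 2k2 + 2k3 + k4): V^u = -1.0832, V^v = -0.7301
step 3: k1 = (-0.105652, 0.035462), k2 = (-0.087925, 0.035603), k3 = (-0.088427, 0.035806), k4 = (-0.068967, 0.033157); V <- V + (h/6)(k1 + 2k2 + 2k3 + k4): V^u = -1.1125, V^v = -0.7184

Answer: V^u = -1.1125, V^v = -0.7184


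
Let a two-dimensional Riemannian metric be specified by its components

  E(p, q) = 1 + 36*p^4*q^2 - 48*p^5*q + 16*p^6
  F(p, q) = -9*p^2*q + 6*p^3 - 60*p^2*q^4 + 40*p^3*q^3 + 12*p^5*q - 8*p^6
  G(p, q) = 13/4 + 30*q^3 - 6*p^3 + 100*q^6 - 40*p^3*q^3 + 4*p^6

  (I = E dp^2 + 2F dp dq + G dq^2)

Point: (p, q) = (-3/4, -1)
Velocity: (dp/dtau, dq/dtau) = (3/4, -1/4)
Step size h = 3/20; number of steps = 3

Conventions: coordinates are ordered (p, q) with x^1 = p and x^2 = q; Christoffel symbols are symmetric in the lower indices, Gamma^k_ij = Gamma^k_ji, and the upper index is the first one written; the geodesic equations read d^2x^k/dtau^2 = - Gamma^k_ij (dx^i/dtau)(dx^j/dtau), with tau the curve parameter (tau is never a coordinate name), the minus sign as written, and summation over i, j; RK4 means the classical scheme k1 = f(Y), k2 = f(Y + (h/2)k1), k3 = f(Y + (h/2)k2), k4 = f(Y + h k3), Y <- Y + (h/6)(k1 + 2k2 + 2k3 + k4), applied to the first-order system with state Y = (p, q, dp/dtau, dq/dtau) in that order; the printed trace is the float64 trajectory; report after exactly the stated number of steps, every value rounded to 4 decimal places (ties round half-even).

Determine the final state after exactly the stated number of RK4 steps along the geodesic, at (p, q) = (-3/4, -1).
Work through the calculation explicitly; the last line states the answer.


f(Y) = (dp/dtau, dq/dtau, -Gamma^p_ij Y'^i Y'^j, -Gamma^q_ij Y'^i Y'^j) with the Gammas evaluated at the stage position; h = 0.150000; intermediate values shown to 6 dp
step 0: p = -0.7500, q = -1.0000, dp/dtau = 0.7500, dq/dtau = -0.2500
step 1:
  k1: at (p, q) = (-0.750000, -1.000000), (dp/dtau, dq/dtau) = (0.750000, -0.250000); Gamma_ppp = -0.060783, Gamma_ppq = -0.091175, Gamma_pqq = 0.810443, Gamma_qpp = 0.275776, Gamma_qpq = 0.413664, Gamma_qqq = -3.677011; k1 = (0.750000, -0.250000, -0.050653, 0.229813)
  k2: at (p, q) = (-0.693750, -1.018750), (dp/dtau, dq/dtau) = (0.746201, -0.232764); Gamma_ppp = -0.058549, Gamma_ppq = -0.062489, Gamma_pqq = 0.673761, Gamma_qpp = 0.306369, Gamma_qpq = 0.326990, Gamma_qqq = -3.525603; k2 = (0.746201, -0.232764, -0.025610, 0.134012)
  k3: at (p, q) = (-0.694035, -1.017457), (dp/dtau, dq/dtau) = (0.748079, -0.239949); Gamma_ppp = -0.058733, Gamma_ppq = -0.063017, Gamma_pqq = 0.677174, Gamma_qpp = 0.306397, Gamma_qpq = 0.328750, Gamma_qqq = -3.532690; k3 = (0.748079, -0.239949, -0.028744, 0.149952)
  k4: at (p, q) = (-0.637788, -1.035992), (dp/dtau, dq/dtau) = (0.745688, -0.227507); Gamma_ppp = -0.052806, Gamma_ppq = -0.042289, Gamma_pqq = 0.557898, Gamma_qpp = 0.322354, Gamma_qpq = 0.258151, Gamma_qqq = -3.405681; k4 = (0.745688, -0.227507, -0.013862, 0.084621)
  Y <- Y + (h/6)(k1 + 2k2 + 2k3 + k4): p = -0.6379, q = -1.0356, dp/dtau = 0.7457, dq/dtau = -0.2279
step 2:
  k1: at (p, q) = (-0.637894, -1.035573), (dp/dtau, dq/dtau) = (0.745669, -0.227941); Gamma_ppp = -0.052875, Gamma_ppq = -0.042407, Gamma_pqq = 0.558822, Gamma_qpp = 0.322441, Gamma_qpq = 0.258604, Gamma_qqq = -3.407771; k1 = (0.745669, -0.227941, -0.014051, 0.085682)
  k2: at (p, q) = (-0.581969, -1.052669), (dp/dtau, dq/dtau) = (0.744616, -0.221515); Gamma_ppp = -0.045175, Gamma_ppq = -0.027927, Gamma_pqq = 0.456851, Gamma_qpp = 0.326771, Gamma_qpq = 0.202008, Gamma_qqq = -3.304634; k2 = (0.744616, -0.221515, -0.006583, 0.047615)
  k3: at (p, q) = (-0.582048, -1.052187), (dp/dtau, dq/dtau) = (0.745176, -0.224370); Gamma_ppp = -0.045249, Gamma_ppq = -0.028010, Gamma_pqq = 0.457669, Gamma_qpp = 0.326943, Gamma_qpq = 0.202383, Gamma_qqq = -3.306833; k3 = (0.745176, -0.224370, -0.007280, 0.052600)
  k4: at (p, q) = (-0.526117, -1.069229), (dp/dtau, dq/dtau) = (0.744577, -0.220051); Gamma_ppp = -0.036773, Gamma_ppq = -0.017811, Gamma_pqq = 0.367821, Gamma_qpp = 0.321507, Gamma_qpq = 0.155724, Gamma_qqq = -3.215883; k4 = (0.744577, -0.220051, -0.003261, 0.028508)
  Y <- Y + (h/6)(k1 + 2k2 + 2k3 + k4): p = -0.5261, q = -1.0691, dp/dtau = 0.7445, dq/dtau = -0.2201
step 3:
  k1: at (p, q) = (-0.526148, -1.069067), (dp/dtau, dq/dtau) = (0.744544, -0.220075); Gamma_ppp = -0.036796, Gamma_ppq = -0.017829, Gamma_pqq = 0.368047, Gamma_qpp = 0.321578, Gamma_qpq = 0.155822, Gamma_qqq = -3.216571; k1 = (0.744544, -0.220075, -0.003271, 0.028588)
  k2: at (p, q) = (-0.470307, -1.085573), (dp/dtau, dq/dtau) = (0.744298, -0.217931); Gamma_ppp = -0.028478, Gamma_ppq = -0.010884, Gamma_pqq = 0.289953, Gamma_qpp = 0.308107, Gamma_qpq = 0.117758, Gamma_qqq = -3.137007; k2 = (0.744298, -0.217931, -0.001526, 0.016506)
  k3: at (p, q) = (-0.470326, -1.085412), (dp/dtau, dq/dtau) = (0.744429, -0.218837); Gamma_ppp = -0.028496, Gamma_ppq = -0.010895, Gamma_pqq = 0.290120, Gamma_qpp = 0.308184, Gamma_qpq = 0.117826, Gamma_qqq = -3.137648; k3 = (0.744429, -0.218837, -0.001652, 0.017864)
  k4: at (p, q) = (-0.414484, -1.101893), (dp/dtau, dq/dtau) = (0.744296, -0.217396); Gamma_ppp = -0.020862, Gamma_ppq = -0.006289, Gamma_pqq = 0.222253, Gamma_qpp = 0.287717, Gamma_qpq = 0.086742, Gamma_qqq = -3.065223; k4 = (0.744296, -0.217396, -0.000982, 0.013548)
  Y <- Y + (h/6)(k1 + 2k2 + 2k3 + k4): p = -0.4145, q = -1.1018, dp/dtau = 0.7443, dq/dtau = -0.2173

Answer: p = -0.4145, q = -1.1018, dp/dtau = 0.7443, dq/dtau = -0.2173


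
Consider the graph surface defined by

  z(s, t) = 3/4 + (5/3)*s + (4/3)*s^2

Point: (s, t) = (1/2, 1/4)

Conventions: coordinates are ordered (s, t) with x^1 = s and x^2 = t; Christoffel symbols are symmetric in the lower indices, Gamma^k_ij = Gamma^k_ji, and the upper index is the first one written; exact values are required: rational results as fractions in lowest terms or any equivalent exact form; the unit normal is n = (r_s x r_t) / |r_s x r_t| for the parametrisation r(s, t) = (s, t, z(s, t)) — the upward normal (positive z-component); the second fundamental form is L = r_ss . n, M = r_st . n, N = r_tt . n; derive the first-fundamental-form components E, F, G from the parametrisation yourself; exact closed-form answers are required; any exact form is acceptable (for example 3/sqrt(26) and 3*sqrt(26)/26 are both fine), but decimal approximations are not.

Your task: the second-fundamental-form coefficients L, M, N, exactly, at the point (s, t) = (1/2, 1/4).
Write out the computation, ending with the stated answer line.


z_s = 3, z_t = 0, z_ss = 8/3, z_st = 0, z_tt = 0
E = 10, F = 0, G = 1; answer radicand W^2 = 10
unnormalised second-form numerators: l = 8/3, m = 0, n = 0; L = l/sqrt(10), and similarly M = m/sqrt(W^2), N = n/sqrt(W^2)

Answer: L = 4*sqrt(10)/15, M = 0, N = 0


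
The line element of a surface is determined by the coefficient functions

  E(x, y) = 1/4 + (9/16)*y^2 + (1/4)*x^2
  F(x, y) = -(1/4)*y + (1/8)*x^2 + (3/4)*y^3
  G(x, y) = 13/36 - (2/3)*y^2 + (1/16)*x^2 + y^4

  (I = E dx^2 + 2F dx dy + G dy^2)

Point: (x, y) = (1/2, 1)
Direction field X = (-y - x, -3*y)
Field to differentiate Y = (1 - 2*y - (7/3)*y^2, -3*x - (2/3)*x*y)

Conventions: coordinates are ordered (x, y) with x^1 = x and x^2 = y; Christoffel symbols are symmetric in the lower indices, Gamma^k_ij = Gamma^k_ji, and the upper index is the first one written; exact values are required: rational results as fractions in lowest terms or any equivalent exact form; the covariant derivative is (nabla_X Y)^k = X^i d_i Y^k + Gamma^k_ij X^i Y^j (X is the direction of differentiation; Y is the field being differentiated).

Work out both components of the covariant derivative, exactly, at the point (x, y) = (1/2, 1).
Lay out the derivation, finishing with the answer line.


E = 7/8, F = 17/32, G = 409/576 at the point
E_x = 1/4, E_y = 9/8, F_x = 1/8, F_y = 2, G_x = 1/16, G_y = 8/3
EG - F^2 = 3125/9216;  g^inv = (9216/3125) * [[409/576, -17/32], [-17/32, 7/8]]
first-kind symbols [ij,l] = (1/2)(d_i g_jl + d_j g_il - d_l g_ij): [xx,x] = E_x/2 = 1/8, [xx,y] = F_x - E_y/2 = -7/16, [xy,x] = E_y/2 = 9/16, [xy,y] = G_x/2 = 1/32, [yy,x] = F_y - G_x/2 = 63/32, [yy,y] = G_y/2 = 4/3
Gamma^x_ij = (G*[ij,x] - F*[ij,y])/(EG - F^2), Gamma^y_ij = (E*[ij,y] - F*[ij,x])/(EG - F^2)
Gamma_xxx = 592/625, Gamma_xxy = 3528/3125, Gamma_xyy = 12711/6250, Gamma_yxx = -828/625, Gamma_yxy = -2502/3125, Gamma_yyy = 1113/3125
X = (-3/2, -3), Y = (-10/3, -11/6) at the point

Answer: (nabla_X Y)^x = 628949/12500, (nabla_X Y)^y = -52333/6250
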